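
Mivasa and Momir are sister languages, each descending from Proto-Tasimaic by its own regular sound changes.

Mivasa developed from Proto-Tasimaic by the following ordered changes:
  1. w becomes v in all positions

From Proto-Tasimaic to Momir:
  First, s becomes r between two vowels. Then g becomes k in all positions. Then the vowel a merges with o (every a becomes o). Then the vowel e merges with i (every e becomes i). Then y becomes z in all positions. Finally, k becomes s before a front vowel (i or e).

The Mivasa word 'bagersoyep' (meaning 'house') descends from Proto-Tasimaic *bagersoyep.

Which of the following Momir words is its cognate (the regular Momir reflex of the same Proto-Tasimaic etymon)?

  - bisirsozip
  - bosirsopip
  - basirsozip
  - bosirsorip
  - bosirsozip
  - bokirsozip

bosirsozip

Momir: *bagersoyep > bakersoyep > bokersoyep > bokirsoyip > bokirsozip > bosirsozip  (by unconditioned shift, vowel merger, vowel merger, unconditioned shift, palatalisation)
Among the options, 'bosirsozip' alone shows every Momir change applied in order.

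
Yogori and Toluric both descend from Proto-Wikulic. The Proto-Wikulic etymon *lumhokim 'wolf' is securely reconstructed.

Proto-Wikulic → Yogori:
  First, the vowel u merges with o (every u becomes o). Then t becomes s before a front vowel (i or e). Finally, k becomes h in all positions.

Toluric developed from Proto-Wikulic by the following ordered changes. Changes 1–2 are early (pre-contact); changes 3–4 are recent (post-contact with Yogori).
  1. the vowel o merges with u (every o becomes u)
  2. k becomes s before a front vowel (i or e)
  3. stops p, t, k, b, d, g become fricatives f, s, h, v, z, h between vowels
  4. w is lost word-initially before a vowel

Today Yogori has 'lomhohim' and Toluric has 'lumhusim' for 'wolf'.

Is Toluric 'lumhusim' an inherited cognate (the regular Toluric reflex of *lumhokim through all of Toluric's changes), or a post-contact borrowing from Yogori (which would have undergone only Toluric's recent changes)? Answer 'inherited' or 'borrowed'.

inherited

If inherited, *lumhokim would pass through all of Toluric's changes:
Toluric: *lumhokim
  lumhokim → lumhukim   [vowel merger]
  lumhukim → lumhusim   [palatalisation]
  lumhusim (rule 3 does not apply)
  lumhusim (rule 4 does not apply)
  giving Toluric lumhusim.
If borrowed from Yogori 'lomhohim' after the early changes, it would undergo only the recent ones:
  rule 3 (intervocalic lenition): no change (lomhohim)
  rule 4 (glide loss): no change (lomhohim)
  ⇒ as a loan: lomhohim
Toluric 'lumhusim' matches the inherited outcome exactly, so it is an inherited cognate, not a loan.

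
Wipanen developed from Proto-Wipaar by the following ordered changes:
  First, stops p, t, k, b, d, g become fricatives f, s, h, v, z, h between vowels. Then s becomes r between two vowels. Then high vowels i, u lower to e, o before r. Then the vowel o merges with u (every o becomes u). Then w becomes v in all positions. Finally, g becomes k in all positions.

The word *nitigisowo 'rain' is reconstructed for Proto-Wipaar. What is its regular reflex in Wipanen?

neriheruvu

Wipanen: *nitigisowo
  nitigisowo → nisihisowo   [intervocalic lenition]
  nisihisowo → nirihirowo   [rhotacism]
  nirihirowo → neriherowo   [pre-rhotic lowering]
  neriherowo → neriheruwu   [vowel merger]
  neriheruwu → neriheruvu   [unconditioned shift]
  neriheruvu (rule 6 does not apply)
  giving Wipanen neriheruvu.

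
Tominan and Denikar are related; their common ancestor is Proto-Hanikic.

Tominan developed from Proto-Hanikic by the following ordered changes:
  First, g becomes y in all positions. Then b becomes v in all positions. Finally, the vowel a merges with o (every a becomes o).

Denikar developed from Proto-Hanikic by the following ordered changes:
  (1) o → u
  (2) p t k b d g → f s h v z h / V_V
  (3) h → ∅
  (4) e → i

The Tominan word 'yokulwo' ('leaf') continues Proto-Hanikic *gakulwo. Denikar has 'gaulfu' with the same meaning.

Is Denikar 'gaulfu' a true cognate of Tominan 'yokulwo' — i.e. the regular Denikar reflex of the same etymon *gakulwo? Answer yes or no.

no

Derive the expected Denikar reflex of *gakulwo:
Denikar: *gakulwo > gakulwu > gahulwu > gaulwu  (by vowel merger, intervocalic lenition, h-loss)
The regular Denikar reflex would be 'gaulwu', but the attested form is 'gaulfu'. The correspondence is irregular, so they are not cognates (the Denikar form has a different source).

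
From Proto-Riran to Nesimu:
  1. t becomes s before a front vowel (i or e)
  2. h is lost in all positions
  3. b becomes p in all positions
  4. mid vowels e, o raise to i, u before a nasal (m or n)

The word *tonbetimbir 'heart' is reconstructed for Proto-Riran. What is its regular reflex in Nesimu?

tunpesimpir

Nesimu: *tonbetimbir
  tonbetimbir → tonbesimbir   [palatalisation]
  tonbesimbir (rule 2 does not apply)
  tonbesimbir → tonpesimpir   [unconditioned shift]
  tonpesimpir → tunpesimpir   [pre-nasal raising]
  giving Nesimu tunpesimpir.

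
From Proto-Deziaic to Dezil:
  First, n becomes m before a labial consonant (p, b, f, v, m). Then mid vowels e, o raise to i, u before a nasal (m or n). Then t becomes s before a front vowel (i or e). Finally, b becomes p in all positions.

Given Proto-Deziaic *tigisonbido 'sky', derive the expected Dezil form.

Dezil: start from *tigisonbido.
  rule 1 (nasal place assimilation): tigisonbido → tigisombido
  rule 2 (pre-nasal raising): tigisombido → tigisumbido
  rule 3 (palatalisation): tigisumbido → sigisumbido
  rule 4 (unconditioned shift): sigisumbido → sigisumpido
  ⇒ Dezil sigisumpido

sigisumpido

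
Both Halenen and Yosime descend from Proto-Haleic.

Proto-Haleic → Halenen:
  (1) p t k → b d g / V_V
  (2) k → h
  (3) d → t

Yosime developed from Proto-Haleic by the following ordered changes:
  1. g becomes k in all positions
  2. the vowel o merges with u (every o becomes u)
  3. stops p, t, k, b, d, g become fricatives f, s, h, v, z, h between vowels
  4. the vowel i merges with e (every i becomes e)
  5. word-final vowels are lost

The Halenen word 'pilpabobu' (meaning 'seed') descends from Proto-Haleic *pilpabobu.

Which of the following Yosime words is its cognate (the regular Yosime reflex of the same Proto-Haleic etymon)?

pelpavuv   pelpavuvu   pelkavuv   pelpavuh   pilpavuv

pelpavuv

Yosime: *pilpabobu
  pilpabobu (rule 1 does not apply)
  pilpabobu → pilpabubu   [vowel merger]
  pilpabubu → pilpavuvu   [intervocalic lenition]
  pilpavuvu → pelpavuvu   [vowel merger]
  pelpavuvu → pelpavuv   [apocope]
  giving Yosime pelpavuv.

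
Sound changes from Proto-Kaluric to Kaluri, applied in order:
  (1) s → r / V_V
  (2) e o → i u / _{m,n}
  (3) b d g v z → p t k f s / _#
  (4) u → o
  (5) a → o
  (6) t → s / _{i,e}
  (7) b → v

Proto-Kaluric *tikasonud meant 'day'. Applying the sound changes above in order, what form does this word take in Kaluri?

Kaluri: *tikasonud > tikaronud > tikarunud > tikarunut > tikaronot > tikoronot > sikoronot  (by rhotacism, pre-nasal raising, final devoicing, vowel merger, vowel merger, palatalisation)

sikoronot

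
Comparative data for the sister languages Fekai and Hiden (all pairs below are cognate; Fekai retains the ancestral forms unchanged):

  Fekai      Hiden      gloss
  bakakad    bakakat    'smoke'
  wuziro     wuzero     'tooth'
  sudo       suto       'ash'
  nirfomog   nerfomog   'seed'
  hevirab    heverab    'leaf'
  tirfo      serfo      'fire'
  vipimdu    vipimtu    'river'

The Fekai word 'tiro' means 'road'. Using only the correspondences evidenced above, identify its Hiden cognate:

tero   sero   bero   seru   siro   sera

tirfo ~ serfo — Fekai t corresponds to Hiden s word-initially before a front vowel.
wuziro ~ wuzero, nirfomog ~ nerfomog — Fekai i corresponds to Hiden e after a consonant, before r.
Applying these to Fekai 'tiro':
  tiro → siro   (t→s word-initially before a front vowel)
  siro → sero   (i→e after a consonant, before r)
So the Hiden cognate is 'sero'.

sero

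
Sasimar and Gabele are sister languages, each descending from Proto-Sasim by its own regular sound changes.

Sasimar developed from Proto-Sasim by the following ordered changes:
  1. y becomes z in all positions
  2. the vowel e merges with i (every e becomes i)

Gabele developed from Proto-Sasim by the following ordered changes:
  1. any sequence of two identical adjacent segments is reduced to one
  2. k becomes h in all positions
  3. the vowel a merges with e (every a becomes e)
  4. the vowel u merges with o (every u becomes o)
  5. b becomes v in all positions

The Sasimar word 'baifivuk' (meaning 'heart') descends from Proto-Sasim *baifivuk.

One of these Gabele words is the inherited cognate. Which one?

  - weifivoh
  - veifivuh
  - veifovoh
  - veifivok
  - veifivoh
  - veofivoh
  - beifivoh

veifivoh

Gabele: *baifivuk > baifivuh > beifivuh > beifivoh > veifivoh  (by unconditioned shift, vowel merger, vowel merger, unconditioned shift)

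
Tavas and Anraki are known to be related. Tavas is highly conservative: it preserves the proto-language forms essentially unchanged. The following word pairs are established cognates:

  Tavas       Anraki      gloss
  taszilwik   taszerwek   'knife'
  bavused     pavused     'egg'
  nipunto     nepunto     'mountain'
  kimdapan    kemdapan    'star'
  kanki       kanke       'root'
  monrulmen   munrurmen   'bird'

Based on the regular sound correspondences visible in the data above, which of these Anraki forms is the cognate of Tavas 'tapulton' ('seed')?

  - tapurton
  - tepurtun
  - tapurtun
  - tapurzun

taszilwik ~ taszerwek — Tavas l corresponds to Anraki r after a vowel, before a consonant other than r, m, n, p, b, f, v.
monrulmen ~ munrurmen — Tavas o corresponds to Anraki u after a consonant, before a nasal.
Applying these to Tavas 'tapulton':
  tapulton → tapurton   (l→r after a vowel, before a consonant other than r, m, n, p, b, f, v)
  tapurton → tapurtun   (o→u after a consonant, before a nasal)
So the Anraki cognate is 'tapurtun'.

tapurtun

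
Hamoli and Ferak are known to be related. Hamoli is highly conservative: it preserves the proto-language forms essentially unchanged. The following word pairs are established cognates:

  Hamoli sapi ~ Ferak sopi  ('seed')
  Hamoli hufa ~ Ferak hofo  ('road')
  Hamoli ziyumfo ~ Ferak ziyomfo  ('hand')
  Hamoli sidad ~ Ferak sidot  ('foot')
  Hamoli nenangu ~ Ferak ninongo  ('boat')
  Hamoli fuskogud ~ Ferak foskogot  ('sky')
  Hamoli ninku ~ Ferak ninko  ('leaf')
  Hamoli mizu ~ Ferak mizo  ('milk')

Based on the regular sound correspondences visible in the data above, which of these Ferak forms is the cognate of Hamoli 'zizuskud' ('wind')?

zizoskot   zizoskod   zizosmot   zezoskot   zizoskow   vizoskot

zizoskot

fuskogud ~ foskogot — Hamoli u corresponds to Ferak o after a consonant, before a consonant other than r, m, n, p, b, f, v.
sidad ~ sidot, fuskogud ~ foskogot — Hamoli d corresponds to Ferak t word-finally.
Applying these to Hamoli 'zizuskud':
  zizuskud → zizoskud   (u→o after a consonant, before a consonant other than r, m, n, p, b, f, v)
  zizoskud → zizoskod   (u→o after a consonant, before a consonant other than r, m, n, p, b, f, v)
  zizoskod → zizoskot   (d→t word-finally)
So the Ferak cognate is 'zizoskot'.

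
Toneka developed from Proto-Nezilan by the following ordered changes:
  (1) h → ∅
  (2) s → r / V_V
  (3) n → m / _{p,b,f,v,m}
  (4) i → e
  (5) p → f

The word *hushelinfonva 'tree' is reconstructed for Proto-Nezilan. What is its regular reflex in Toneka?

urelemfomva

Toneka: start from *hushelinfonva.
  rule 1 (h-loss): hushelinfonva → uselinfonva
  rule 2 (rhotacism): uselinfonva → urelinfonva
  rule 3 (nasal place assimilation): urelinfonva → urelimfomva
  rule 4 (vowel merger): urelimfomva → urelemfomva
  rule 5: no change — urelemfomva
  ⇒ Toneka urelemfomva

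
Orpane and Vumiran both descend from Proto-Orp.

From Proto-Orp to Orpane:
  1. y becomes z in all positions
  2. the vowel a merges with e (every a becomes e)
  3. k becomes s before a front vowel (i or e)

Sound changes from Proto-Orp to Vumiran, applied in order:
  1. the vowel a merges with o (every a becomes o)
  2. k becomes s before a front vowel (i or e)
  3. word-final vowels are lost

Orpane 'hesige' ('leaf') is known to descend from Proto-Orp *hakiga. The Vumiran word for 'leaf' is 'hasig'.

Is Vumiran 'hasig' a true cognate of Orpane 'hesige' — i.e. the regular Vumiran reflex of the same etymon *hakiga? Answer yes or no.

no

Derive the expected Vumiran reflex of *hakiga:
Vumiran: *hakiga
  hakiga → hokigo   [vowel merger]
  hokigo → hosigo   [palatalisation]
  hosigo → hosig   [apocope]
  giving Vumiran hosig.
The regular Vumiran reflex would be 'hosig', but the attested form is 'hasig'. The correspondence is irregular, so they are not cognates (the Vumiran form has a different source).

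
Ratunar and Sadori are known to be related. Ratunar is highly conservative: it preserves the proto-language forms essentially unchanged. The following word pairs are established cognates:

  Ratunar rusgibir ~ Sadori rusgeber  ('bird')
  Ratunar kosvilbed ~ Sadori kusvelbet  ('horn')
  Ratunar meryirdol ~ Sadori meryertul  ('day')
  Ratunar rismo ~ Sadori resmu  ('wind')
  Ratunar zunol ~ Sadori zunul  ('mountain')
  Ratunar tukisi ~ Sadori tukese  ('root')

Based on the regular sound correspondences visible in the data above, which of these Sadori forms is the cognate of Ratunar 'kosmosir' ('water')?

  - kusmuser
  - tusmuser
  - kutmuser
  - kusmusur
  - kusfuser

kosvilbed ~ kusvelbet, meryirdol ~ meryertul — Ratunar o corresponds to Sadori u after a consonant, before a consonant other than r, m, n, p, b, f, v.
rusgibir ~ rusgeber, meryirdol ~ meryertul — Ratunar i corresponds to Sadori e after a consonant, before r.
Applying these to Ratunar 'kosmosir':
  kosmosir → kusmosir   (o→u after a consonant, before a consonant other than r, m, n, p, b, f, v)
  kusmosir → kusmusir   (o→u after a consonant, before a consonant other than r, m, n, p, b, f, v)
  kusmusir → kusmuser   (i→e after a consonant, before r)
So the Sadori cognate is 'kusmuser'.

kusmuser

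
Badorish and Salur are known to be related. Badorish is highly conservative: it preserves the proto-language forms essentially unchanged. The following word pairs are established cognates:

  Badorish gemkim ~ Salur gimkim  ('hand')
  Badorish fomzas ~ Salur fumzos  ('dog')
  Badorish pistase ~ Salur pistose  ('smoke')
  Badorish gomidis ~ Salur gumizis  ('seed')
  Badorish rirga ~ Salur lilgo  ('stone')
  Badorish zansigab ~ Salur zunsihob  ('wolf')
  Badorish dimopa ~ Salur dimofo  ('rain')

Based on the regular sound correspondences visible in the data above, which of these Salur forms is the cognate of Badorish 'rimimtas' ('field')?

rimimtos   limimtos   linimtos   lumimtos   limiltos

rirga ~ lilgo — Badorish r corresponds to Salur l word-initially before a front vowel.
fomzas ~ fumzos, pistase ~ pistose — Badorish a corresponds to Salur o after a consonant, before a consonant other than r, m, n, p, b, f, v.
Applying these to Badorish 'rimimtas':
  rimimtas → limimtas   (r→l word-initially before a front vowel)
  limimtas → limimtos   (a→o after a consonant, before a consonant other than r, m, n, p, b, f, v)
So the Salur cognate is 'limimtos'.

limimtos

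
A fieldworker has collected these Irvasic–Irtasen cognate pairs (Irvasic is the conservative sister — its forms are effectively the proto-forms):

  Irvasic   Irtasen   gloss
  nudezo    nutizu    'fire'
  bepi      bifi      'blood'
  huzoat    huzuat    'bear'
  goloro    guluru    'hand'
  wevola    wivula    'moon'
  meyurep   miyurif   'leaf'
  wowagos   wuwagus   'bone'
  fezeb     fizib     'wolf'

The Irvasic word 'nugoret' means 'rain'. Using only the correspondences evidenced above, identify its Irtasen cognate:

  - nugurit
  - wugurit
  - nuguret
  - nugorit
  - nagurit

goloro ~ guluru — Irvasic o corresponds to Irtasen u after a consonant, before r.
nudezo ~ nutizu, meyurep ~ miyurif — Irvasic e corresponds to Irtasen i after a consonant, before a consonant other than r, m, n, p, b, f, v.
Applying these to Irvasic 'nugoret':
  nugoret → nuguret   (o→u after a consonant, before r)
  nuguret → nugurit   (e→i after a consonant, before a consonant other than r, m, n, p, b, f, v)
So the Irtasen cognate is 'nugurit'.

nugurit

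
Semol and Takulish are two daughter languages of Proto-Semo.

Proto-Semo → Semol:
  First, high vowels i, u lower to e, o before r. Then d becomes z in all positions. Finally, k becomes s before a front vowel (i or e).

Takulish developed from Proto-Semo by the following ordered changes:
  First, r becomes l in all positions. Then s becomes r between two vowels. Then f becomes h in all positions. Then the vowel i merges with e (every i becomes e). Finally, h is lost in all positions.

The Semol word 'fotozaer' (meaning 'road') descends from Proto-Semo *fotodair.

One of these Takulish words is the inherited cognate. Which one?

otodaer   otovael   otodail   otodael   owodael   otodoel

Takulish: *fotodair > fotodail > hotodail > hotodael > otodael  (by unconditioned shift, unconditioned shift, vowel merger, h-loss)
The other candidates each miss or misapply at least one Takulish change.

otodael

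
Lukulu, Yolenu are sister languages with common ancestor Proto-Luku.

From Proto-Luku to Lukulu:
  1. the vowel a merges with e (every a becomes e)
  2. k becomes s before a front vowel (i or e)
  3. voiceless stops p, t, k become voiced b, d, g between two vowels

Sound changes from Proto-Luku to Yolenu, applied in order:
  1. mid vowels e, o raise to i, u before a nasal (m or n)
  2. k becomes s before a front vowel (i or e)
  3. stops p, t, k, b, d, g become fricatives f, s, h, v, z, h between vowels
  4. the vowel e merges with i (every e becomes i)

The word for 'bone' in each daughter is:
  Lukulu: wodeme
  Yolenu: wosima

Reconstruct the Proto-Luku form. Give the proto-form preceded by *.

*wotema

Position 4: Lukulu has e, Yolenu has i. Taking the neighbouring segments as reconstructed: Lukulu e could go back to *a or *e; Yolenu i could go back to *e or *i — the one source consistent with every daughter is *e.
Position 3: Lukulu has d, Yolenu has s. Taking the neighbouring segments as reconstructed: Lukulu d could go back to *t or *d; Yolenu s could go back to *t or *k or *s — the one source consistent with every daughter is *t.
Position 6: Lukulu has e, Yolenu has a. Yolenu preserves a here (none of its changes turn any other segment into a), so the proto-segment is *a.
Verify the candidate proto-form against each daughter:
Lukulu: *wotema > woteme > wodeme  (by vowel merger, intervocalic voicing)
Yolenu: *wotema
  wotema → wotima   [pre-nasal raising]
  wotima (rule 2 does not apply)
  wotima → wosima   [intervocalic lenition]
  wosima (rule 4 does not apply)
  giving Yolenu wosima.
*wotema is the unique common source.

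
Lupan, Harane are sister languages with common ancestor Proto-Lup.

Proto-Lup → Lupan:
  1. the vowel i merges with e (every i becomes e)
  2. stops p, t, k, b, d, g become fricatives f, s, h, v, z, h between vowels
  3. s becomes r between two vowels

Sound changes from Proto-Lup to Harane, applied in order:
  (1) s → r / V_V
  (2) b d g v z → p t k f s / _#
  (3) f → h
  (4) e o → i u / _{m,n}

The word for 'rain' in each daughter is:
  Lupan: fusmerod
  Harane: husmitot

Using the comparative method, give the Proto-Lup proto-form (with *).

*fusmitod

Position 5: Lupan has e, Harane has i. Taking the neighbouring segments as reconstructed: Lupan e could go back to *e or *i; Harane i can only go back to *i — the one source consistent with every daughter is *i.
Position 6: Lupan has r, Harane has t. Taking the neighbouring segments as reconstructed: Lupan r could go back to *t or *s or *r; Harane t can only go back to *t — the one source consistent with every daughter is *t.
Position 8: Lupan has d, Harane has t. Lupan preserves d here (none of its changes turn any other segment into d), so the proto-segment is *d.
Verify the candidate proto-form against each daughter:
Lupan: start from *fusmitod.
  rule 1 (vowel merger): fusmitod → fusmetod
  rule 2 (intervocalic lenition): fusmetod → fusmesod
  rule 3 (rhotacism): fusmesod → fusmerod
  ⇒ Lupan fusmerod
Harane: *fusmitod
  fusmitod (rule 1 does not apply)
  fusmitod → fusmitot   [final devoicing]
  fusmitot → husmitot   [unconditioned shift]
  husmitot (rule 4 does not apply)
  giving Harane husmitot.
Only *fusmitod yields all of Lupan fusmerod, Harane husmitot.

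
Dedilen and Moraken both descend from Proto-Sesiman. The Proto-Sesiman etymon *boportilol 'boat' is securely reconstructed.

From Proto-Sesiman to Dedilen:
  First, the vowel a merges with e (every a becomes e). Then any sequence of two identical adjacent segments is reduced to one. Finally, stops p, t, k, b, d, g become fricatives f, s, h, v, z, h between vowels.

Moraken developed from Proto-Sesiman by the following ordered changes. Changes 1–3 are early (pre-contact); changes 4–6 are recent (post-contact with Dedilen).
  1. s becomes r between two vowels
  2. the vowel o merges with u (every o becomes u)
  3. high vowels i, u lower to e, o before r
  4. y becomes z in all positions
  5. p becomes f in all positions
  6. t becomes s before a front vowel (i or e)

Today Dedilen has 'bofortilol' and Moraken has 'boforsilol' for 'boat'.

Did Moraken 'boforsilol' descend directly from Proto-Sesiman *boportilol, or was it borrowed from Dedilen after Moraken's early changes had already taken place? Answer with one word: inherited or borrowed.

borrowed

If inherited, *boportilol would pass through all of Moraken's changes:
Moraken: *boportilol
  boportilol (rule 1 does not apply)
  boportilol → bupurtilul   [vowel merger]
  bupurtilul → buportilul   [pre-rhotic lowering]
  buportilul (rule 4 does not apply)
  buportilul → bufortilul   [unconditioned shift]
  bufortilul → buforsilul   [palatalisation]
  giving Moraken buforsilul.
If borrowed from Dedilen 'bofortilol' after the early changes, it would undergo only the recent ones:
  rule 4 (unconditioned shift): no change (bofortilol)
  rule 5 (unconditioned shift): no change (bofortilol)
  rule 6 (palatalisation): bofortilol → boforsilol
  ⇒ as a loan: boforsilol
Moraken 'boforsilol' matches the loan outcome 'boforsilol', not the inherited 'buforsilul' — it skipped the early Moraken changes, so it was borrowed from Dedilen.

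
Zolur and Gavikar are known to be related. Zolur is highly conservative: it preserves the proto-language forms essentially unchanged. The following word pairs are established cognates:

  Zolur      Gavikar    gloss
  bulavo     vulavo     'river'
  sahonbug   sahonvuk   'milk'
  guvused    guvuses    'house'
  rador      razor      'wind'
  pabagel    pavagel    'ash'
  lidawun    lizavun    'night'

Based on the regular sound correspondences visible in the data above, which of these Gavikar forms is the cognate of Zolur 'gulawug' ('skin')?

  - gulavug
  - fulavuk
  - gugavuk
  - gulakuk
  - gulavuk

lidawun ~ lizavun — Zolur w corresponds to Gavikar v between vowels (before a back vowel).
sahonbug ~ sahonvuk — Zolur g corresponds to Gavikar k word-finally.
Applying these to Zolur 'gulawug':
  gulawug → gulavug   (w→v between vowels (before a back vowel))
  gulavug → gulavuk   (g→k word-finally)
So the Gavikar cognate is 'gulavuk'.

gulavuk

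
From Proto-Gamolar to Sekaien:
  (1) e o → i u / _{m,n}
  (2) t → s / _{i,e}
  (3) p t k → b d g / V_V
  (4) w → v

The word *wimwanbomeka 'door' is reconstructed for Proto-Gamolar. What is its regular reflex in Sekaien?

vimvanbumega

Sekaien: *wimwanbomeka
  wimwanbomeka → wimwanbumeka   [pre-nasal raising]
  wimwanbumeka (rule 2 does not apply)
  wimwanbumeka → wimwanbumega   [intervocalic voicing]
  wimwanbumega → vimvanbumega   [unconditioned shift]
  giving Sekaien vimvanbumega.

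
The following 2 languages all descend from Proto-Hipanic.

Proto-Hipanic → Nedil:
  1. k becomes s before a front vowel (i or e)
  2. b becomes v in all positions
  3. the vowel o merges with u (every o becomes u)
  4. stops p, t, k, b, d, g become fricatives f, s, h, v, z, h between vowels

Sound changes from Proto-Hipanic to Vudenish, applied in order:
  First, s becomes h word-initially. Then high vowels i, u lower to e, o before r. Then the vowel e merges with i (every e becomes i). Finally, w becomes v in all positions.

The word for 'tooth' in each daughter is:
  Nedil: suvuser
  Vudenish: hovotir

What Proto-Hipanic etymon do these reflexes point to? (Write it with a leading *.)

*sovoter

Position 1: Nedil has s, Vudenish has h. Taking the neighbouring segments as reconstructed: Nedil s can only go back to *s; Vudenish h could go back to *s or *h — the one source consistent with every daughter is *s.
Position 5: Nedil has s, Vudenish has t. Vudenish preserves t here (none of its changes turn any other segment into t), so the proto-segment is *t.
Position 2: Nedil has u, Vudenish has o. Taking the neighbouring segments as reconstructed: Nedil u could go back to *o or *u; Vudenish o can only go back to *o — the one source consistent with every daughter is *o.
Continuing position by position gives *sovoter; check it forward:
Nedil: *sovoter > suvuter > suvuser  (by vowel merger, intervocalic lenition)
Vudenish: *sovoter
  sovoter → hovoter   [debuccalisation]
  hovoter (rule 2 does not apply)
  hovoter → hovotir   [vowel merger]
  hovotir (rule 4 does not apply)
  giving Vudenish hovotir.
*sovoter is the unique common source.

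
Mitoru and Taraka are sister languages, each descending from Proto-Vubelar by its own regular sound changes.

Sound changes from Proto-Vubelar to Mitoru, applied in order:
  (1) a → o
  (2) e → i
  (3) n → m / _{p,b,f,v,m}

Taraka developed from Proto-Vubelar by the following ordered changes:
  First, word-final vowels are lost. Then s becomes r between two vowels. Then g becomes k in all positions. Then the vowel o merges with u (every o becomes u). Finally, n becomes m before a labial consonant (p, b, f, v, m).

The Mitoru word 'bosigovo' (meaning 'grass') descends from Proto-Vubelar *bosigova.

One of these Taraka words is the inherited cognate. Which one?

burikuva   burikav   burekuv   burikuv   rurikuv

Taraka: *bosigova > bosigov > borigov > borikov > burikuv  (by apocope, rhotacism, unconditioned shift, vowel merger)
Among the options, 'burikuv' alone shows every Taraka change applied in order.

burikuv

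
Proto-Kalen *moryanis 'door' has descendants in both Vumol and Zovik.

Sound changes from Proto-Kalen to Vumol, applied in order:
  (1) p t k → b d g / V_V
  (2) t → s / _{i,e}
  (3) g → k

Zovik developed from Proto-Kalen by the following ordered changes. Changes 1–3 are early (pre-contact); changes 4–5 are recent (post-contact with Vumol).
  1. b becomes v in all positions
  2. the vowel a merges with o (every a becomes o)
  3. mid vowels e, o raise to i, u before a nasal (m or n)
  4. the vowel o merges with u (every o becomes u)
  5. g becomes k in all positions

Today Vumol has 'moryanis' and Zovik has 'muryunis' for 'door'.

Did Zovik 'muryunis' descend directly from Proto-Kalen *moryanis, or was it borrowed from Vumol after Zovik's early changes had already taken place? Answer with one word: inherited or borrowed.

If inherited, *moryanis would pass through all of Zovik's changes:
Zovik: *moryanis
  moryanis (rule 1 does not apply)
  moryanis → moryonis   [vowel merger]
  moryonis → moryunis   [pre-nasal raising]
  moryunis → muryunis   [vowel merger]
  muryunis (rule 5 does not apply)
  giving Zovik muryunis.
If borrowed from Vumol 'moryanis' after the early changes, it would undergo only the recent ones:
  rule 4 (vowel merger): moryanis → muryanis
  rule 5 (unconditioned shift): no change (muryanis)
  ⇒ as a loan: muryanis
Zovik 'muryunis' matches the inherited outcome exactly, so it is an inherited cognate, not a loan.

inherited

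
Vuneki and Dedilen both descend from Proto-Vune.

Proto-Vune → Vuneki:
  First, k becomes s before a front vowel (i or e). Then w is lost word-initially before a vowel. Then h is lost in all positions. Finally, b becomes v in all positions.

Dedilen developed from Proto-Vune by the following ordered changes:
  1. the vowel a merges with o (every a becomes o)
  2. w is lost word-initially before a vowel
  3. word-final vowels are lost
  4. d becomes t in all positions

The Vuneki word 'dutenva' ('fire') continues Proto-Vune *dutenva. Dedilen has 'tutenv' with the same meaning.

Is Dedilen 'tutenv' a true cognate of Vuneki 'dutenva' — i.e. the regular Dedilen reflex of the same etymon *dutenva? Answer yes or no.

yes

Derive the expected Dedilen reflex of *dutenva:
Dedilen: *dutenva > dutenvo > dutenv > tutenv  (by vowel merger, apocope, unconditioned shift)
Dedilen 'tutenv' matches the regular reflex exactly, so the pair is cognate.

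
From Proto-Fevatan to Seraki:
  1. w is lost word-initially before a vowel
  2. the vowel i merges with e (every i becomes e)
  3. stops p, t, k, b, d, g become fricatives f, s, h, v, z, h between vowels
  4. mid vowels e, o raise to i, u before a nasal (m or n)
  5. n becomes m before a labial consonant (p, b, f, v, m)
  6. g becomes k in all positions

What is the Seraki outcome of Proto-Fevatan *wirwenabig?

Seraki: start from *wirwenabig.
  rule 1 (glide loss): wirwenabig → irwenabig
  rule 2 (vowel merger): irwenabig → erwenabeg
  rule 3 (intervocalic lenition): erwenabeg → erwenaveg
  rule 4 (pre-nasal raising): erwenaveg → erwinaveg
  rule 5: no change — erwinaveg
  rule 6 (unconditioned shift): erwinaveg → erwinavek
  ⇒ Seraki erwinavek

erwinavek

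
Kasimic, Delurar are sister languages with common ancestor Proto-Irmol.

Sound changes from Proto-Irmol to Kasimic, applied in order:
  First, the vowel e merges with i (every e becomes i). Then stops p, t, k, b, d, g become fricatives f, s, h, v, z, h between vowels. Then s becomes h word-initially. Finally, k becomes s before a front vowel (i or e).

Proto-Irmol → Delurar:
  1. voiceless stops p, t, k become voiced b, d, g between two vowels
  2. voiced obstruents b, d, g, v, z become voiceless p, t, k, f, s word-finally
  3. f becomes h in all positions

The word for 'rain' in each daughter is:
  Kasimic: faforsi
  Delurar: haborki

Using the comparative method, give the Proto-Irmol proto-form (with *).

*faporki

Position 6: Kasimic has s, Delurar has k. Taking the neighbouring segments as reconstructed: Kasimic s could go back to *k or *s; Delurar k can only go back to *k — the one source consistent with every daughter is *k.
Position 3: Kasimic has f, Delurar has b. Taking the neighbouring segments as reconstructed: Kasimic f could go back to *p or *f; Delurar b could go back to *p or *b — the one source consistent with every daughter is *p.
Continuing position by position gives *faporki; check it forward:
Kasimic: *faporki
  faporki (rule 1 does not apply)
  faporki → faforki   [intervocalic lenition]
  faforki (rule 3 does not apply)
  faforki → faforsi   [palatalisation]
  giving Kasimic faforsi.
Delurar: start from *faporki.
  rule 1 (intervocalic voicing): faporki → faborki
  rule 2: no change — faborki
  rule 3 (unconditioned shift): faborki → haborki
  ⇒ Delurar haborki
Only *faporki yields all of Kasimic faforsi, Delurar haborki.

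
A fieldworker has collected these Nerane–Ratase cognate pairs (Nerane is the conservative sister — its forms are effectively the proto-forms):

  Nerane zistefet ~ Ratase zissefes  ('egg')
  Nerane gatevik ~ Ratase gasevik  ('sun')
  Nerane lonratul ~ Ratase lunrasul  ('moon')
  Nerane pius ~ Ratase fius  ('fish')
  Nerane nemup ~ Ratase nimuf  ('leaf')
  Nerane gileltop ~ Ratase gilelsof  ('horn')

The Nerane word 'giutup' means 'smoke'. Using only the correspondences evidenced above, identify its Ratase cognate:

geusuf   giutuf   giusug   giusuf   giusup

giusuf

lonratul ~ lunrasul — Nerane t corresponds to Ratase s between vowels (before a back vowel).
nemup ~ nimuf, gileltop ~ gilelsof — Nerane p corresponds to Ratase f word-finally.
Applying these to Nerane 'giutup':
  giutup → giusup   (t→s between vowels (before a back vowel))
  giusup → giusuf   (p→f word-finally)
So the Ratase cognate is 'giusuf'.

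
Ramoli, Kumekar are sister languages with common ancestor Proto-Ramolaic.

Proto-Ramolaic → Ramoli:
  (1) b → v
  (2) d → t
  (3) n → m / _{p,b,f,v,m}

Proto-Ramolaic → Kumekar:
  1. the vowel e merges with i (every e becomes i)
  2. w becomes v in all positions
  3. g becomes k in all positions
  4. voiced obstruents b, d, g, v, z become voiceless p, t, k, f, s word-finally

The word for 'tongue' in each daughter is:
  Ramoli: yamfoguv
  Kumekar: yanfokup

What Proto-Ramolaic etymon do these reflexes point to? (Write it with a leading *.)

Position 8: Ramoli has v, Kumekar has p. Taking the neighbouring segments as reconstructed: Ramoli v could go back to *b or *v; Kumekar p could go back to *p or *b — the one source consistent with every daughter is *b.
Position 6: Ramoli has g, Kumekar has k. Ramoli preserves g here (none of its changes turn any other segment into g), so the proto-segment is *g.
Verify the candidate proto-form against each daughter:
Ramoli: *yanfogub > yanfoguv > yamfoguv  (by unconditioned shift, nasal place assimilation)
Kumekar: *yanfogub
  yanfogub (rule 1 does not apply)
  yanfogub (rule 2 does not apply)
  yanfogub → yanfokub   [unconditioned shift]
  yanfokub → yanfokup   [final devoicing]
  giving Kumekar yanfokup.
*yanfogub is the unique common source.

*yanfogub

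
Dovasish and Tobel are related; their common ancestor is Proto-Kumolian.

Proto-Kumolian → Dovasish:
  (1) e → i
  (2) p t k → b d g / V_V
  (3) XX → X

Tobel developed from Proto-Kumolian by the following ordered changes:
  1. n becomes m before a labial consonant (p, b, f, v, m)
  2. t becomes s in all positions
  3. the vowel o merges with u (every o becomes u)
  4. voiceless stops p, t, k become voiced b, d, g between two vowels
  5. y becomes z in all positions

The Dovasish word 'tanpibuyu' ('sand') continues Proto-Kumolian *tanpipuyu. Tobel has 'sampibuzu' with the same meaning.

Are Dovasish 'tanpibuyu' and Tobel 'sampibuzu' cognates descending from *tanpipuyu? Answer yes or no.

Derive the expected Tobel reflex of *tanpipuyu:
Tobel: start from *tanpipuyu.
  rule 1 (nasal place assimilation): tanpipuyu → tampipuyu
  rule 2 (unconditioned shift): tampipuyu → sampipuyu
  rule 3: no change — sampipuyu
  rule 4 (intervocalic voicing): sampipuyu → sampibuyu
  rule 5 (unconditioned shift): sampibuyu → sampibuzu
  ⇒ Tobel sampibuzu
Tobel 'sampibuzu' matches the regular reflex exactly, so the pair is cognate.

yes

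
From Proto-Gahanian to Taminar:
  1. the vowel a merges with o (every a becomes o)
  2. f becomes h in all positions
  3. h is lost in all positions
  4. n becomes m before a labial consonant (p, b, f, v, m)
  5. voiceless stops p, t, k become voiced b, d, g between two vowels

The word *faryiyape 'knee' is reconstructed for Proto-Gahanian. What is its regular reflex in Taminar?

oryiyobe

Taminar: *faryiyape
  faryiyape → foryiyope   [vowel merger]
  foryiyope → horyiyope   [unconditioned shift]
  horyiyope → oryiyope   [h-loss]
  oryiyope (rule 4 does not apply)
  oryiyope → oryiyobe   [intervocalic voicing]
  giving Taminar oryiyobe.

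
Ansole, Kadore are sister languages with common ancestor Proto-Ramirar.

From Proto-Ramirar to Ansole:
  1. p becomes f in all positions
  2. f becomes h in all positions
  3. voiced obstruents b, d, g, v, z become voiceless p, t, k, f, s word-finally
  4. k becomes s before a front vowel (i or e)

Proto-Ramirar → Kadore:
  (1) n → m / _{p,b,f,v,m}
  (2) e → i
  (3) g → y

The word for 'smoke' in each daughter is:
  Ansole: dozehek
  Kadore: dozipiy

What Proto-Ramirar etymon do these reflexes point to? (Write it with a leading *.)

Position 4: Ansole has e, Kadore has i. Ansole preserves e here (none of its changes turn any other segment into e), so the proto-segment is *e.
Position 6: Ansole has e, Kadore has i. Ansole preserves e here (none of its changes turn any other segment into e), so the proto-segment is *e.
Position 5: Ansole has h, Kadore has p. Kadore preserves p here (none of its changes turn any other segment into p), so the proto-segment is *p.
Verify the candidate proto-form against each daughter:
Ansole: *dozepeg > dozefeg > dozeheg > dozehek  (by unconditioned shift, unconditioned shift, final devoicing)
Kadore: *dozepeg > dozipig > dozipiy  (by vowel merger, unconditioned shift)
Only *dozepeg yields all of Ansole dozehek, Kadore dozipiy.

*dozepeg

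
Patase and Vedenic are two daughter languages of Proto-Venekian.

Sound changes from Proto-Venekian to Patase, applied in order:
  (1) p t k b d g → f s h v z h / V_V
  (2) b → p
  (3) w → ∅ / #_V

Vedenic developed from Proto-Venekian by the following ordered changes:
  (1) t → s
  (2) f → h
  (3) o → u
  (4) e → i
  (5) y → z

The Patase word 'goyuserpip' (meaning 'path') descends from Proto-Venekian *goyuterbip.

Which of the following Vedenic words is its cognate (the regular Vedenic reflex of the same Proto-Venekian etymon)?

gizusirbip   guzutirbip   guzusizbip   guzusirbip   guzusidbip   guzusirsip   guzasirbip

guzusirbip

Vedenic: *goyuterbip > goyuserbip > guyuserbip > guyusirbip > guzusirbip  (by unconditioned shift, vowel merger, vowel merger, unconditioned shift)
The other candidates each miss or misapply at least one Vedenic change.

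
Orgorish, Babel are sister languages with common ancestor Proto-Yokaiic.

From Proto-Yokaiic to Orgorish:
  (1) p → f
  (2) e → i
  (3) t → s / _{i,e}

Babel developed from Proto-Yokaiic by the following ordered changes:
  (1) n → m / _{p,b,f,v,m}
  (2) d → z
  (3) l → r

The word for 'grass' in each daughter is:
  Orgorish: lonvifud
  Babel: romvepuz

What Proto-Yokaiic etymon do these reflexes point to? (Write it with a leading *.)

Position 3: Orgorish has n, Babel has m. Orgorish preserves n here (none of its changes turn any other segment into n), so the proto-segment is *n.
Position 6: Orgorish has f, Babel has p. Babel preserves p here (none of its changes turn any other segment into p), so the proto-segment is *p.
Verify the candidate proto-form against each daughter:
Orgorish: start from *lonvepud.
  rule 1 (unconditioned shift): lonvepud → lonvefud
  rule 2 (vowel merger): lonvefud → lonvifud
  rule 3: no change — lonvifud
  ⇒ Orgorish lonvifud
Babel: start from *lonvepud.
  rule 1 (nasal place assimilation): lonvepud → lomvepud
  rule 2 (unconditioned shift): lomvepud → lomvepuz
  rule 3 (unconditioned shift): lomvepuz → romvepuz
  ⇒ Babel romvepuz
Only *lonvepud yields all of Orgorish lonvifud, Babel romvepuz.

*lonvepud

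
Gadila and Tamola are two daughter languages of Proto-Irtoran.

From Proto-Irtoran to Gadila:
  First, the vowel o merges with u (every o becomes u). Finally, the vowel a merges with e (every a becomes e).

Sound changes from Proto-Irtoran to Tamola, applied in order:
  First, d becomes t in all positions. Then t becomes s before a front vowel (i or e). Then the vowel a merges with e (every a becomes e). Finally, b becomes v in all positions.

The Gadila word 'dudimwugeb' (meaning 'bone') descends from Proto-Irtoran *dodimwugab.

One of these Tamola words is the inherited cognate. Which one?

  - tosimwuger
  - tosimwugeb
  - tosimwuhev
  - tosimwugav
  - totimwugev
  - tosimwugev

tosimwugev

Tamola: *dodimwugab > totimwugab > tosimwugab > tosimwugeb > tosimwugev  (by unconditioned shift, palatalisation, vowel merger, unconditioned shift)
The other candidates each miss or misapply at least one Tamola change.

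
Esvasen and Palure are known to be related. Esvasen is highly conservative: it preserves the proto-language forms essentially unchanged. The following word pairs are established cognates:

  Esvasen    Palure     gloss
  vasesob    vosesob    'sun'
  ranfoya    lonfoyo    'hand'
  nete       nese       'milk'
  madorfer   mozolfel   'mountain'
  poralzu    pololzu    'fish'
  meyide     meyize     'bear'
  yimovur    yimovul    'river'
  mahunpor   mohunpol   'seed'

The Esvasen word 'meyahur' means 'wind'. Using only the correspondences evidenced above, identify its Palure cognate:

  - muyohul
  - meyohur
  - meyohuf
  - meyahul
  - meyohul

meyohul

vasesob ~ vosesob, madorfer ~ mozolfel — Esvasen a corresponds to Palure o after a consonant, before a consonant other than r, m, n, p, b, f, v.
madorfer ~ mozolfel, yimovur ~ yimovul — Esvasen r corresponds to Palure l word-finally.
Applying these to Esvasen 'meyahur':
  meyahur → meyohur   (a→o after a consonant, before a consonant other than r, m, n, p, b, f, v)
  meyohur → meyohul   (r→l word-finally)
So the Palure cognate is 'meyohul'.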